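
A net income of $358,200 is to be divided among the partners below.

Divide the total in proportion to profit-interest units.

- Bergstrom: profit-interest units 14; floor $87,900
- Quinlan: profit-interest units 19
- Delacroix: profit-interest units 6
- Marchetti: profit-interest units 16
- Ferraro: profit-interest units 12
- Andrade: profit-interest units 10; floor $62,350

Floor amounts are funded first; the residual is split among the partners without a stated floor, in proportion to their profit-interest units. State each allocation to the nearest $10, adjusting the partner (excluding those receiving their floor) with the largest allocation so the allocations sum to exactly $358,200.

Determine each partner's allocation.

Bergstrom: $87,900 · Quinlan: $74,550 · Delacroix: $23,540 · Marchetti: $62,780 · Ferraro: $47,080 · Andrade: $62,350

Guaranteed amounts: Bergstrom $87,900; Andrade $62,350. Balance $207,950.
Balance split over remaining profit-interest units 53: Quinlan 74,548.11 → $74,550; Delacroix 23,541.51 → $23,540; Marchetti 62,777.36 → $62,780; Ferraro 47,083.02 → $47,080.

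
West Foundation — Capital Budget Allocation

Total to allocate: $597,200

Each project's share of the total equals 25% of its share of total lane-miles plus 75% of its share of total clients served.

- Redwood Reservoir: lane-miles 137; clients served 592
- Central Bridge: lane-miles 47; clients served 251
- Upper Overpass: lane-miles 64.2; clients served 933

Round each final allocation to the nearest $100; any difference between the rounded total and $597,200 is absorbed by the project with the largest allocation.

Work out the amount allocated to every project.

Lane-miles total 248.2; clients served total 1,776.
Combined weights (25% lane-miles + 75% clients served): Redwood Reservoir 0.3880; Central Bridge 0.1533; Upper Overpass 0.4587.
Pro-rata amounts: Redwood Reservoir 231,709.75; Central Bridge 91,573.14; Upper Overpass 273,917.11.
After rounding ($100): Redwood Reservoir $231,700; Central Bridge $91,600; Upper Overpass $273,900. Sum = $597,200.
No rounding difference to absorb.

Redwood Reservoir: $231,700; Central Bridge: $91,600; Upper Overpass: $273,900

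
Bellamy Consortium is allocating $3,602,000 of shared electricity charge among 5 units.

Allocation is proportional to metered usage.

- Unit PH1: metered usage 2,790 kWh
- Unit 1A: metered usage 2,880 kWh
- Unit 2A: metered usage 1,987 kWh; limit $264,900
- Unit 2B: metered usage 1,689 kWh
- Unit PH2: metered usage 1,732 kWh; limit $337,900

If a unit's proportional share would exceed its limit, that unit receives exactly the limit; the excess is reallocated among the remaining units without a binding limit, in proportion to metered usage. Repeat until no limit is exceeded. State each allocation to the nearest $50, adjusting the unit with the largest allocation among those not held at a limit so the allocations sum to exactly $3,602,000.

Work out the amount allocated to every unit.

Unit PH1: $1,137,100 | Unit 1A: $1,173,750 | Unit 2A: $264,900 | Unit 2B: $688,350 | Unit PH2: $337,900

Sum of metered usage: 11,078.
Proportional shares (ignoring caps): Unit PH1 907,165.55; Unit 1A 936,428.96; Unit 2A 646,070.95; Unit 2B 549,176.57; Unit PH2 563,157.97.
Held at cap: Unit 2A ($264,900), Unit PH2 ($337,900); remaining pool $2,999,200 reallocated over remaining metered usage 7,359.
Remaining shares: Unit PH1 1,137,079.49 → $1,137,100; Unit 1A 1,173,759.48 → $1,173,750; Unit 2B 688,361.03 → $688,350.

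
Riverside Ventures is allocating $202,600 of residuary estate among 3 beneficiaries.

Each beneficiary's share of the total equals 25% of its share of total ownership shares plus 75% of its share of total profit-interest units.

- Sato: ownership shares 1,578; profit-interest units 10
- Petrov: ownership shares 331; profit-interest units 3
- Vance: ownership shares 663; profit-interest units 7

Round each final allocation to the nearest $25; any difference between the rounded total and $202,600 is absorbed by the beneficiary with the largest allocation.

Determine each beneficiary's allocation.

Totals — ownership shares 2,572, profit-interest units 20.
Composite weights (25% ownership shares + 75% profit-interest units): Sato 0.5284; Petrov 0.1447; Vance 0.3269.
Pro-rata amounts: Sato 107,050.31; Petrov 29,310.83; Vance 66,238.86.
Rounded to nearest $25: Sato $107,050; Petrov $29,300; Vance $66,250. Sum = $202,600.
No rounding difference to absorb.

Sato: $107,050 · Petrov: $29,300 · Vance: $66,250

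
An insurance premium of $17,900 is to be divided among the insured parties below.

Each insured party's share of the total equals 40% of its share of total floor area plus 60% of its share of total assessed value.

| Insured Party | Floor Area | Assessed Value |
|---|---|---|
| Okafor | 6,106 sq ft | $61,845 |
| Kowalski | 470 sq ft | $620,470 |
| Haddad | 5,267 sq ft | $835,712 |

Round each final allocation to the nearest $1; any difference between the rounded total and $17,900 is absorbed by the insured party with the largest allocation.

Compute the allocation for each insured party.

Totals — floor area 11,843, assessed value 1,518,027.
Composite weights (40% floor area + 60% assessed value): Okafor 0.2307; Kowalski 0.2611; Haddad 0.5082.
Unrounded shares: Okafor 4,129.10; Kowalski 4,673.96; Haddad 9,096.94.
At nearest $1: Okafor $4,129; Kowalski $4,674; Haddad $9,097. Sum = $17,900.
Sum already equals the total — no adjustment.

Okafor: $4,129 | Kowalski: $4,674 | Haddad: $9,097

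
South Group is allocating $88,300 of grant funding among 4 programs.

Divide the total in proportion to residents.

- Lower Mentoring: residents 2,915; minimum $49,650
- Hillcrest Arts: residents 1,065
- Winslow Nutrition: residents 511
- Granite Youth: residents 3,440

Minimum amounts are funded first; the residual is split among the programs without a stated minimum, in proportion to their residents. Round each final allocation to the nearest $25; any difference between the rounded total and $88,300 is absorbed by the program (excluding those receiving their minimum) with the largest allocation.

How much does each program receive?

Fund the minimums — Lower Mentoring $49,650. Residual $38,650.
Residual split over remaining residents 5,016: Hillcrest Arts 8,206.19 → $8,200; Winslow Nutrition 3,937.43 → $3,925; Granite Youth 26,506.38 → $26,500.
Rounding difference +$25 applied to Granite Youth → $26,525.

Lower Mentoring: $49,650 · Hillcrest Arts: $8,200 · Winslow Nutrition: $3,925 · Granite Youth: $26,525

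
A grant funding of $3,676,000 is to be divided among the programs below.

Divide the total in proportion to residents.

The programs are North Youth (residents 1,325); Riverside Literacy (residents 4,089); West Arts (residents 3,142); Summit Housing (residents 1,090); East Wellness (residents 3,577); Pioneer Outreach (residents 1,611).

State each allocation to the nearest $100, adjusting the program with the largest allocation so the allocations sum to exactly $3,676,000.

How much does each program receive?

North Youth: $328,300; Riverside Literacy: $1,013,400; West Arts: $778,600; Summit Housing: $270,100; East Wellness: $886,400; Pioneer Outreach: $399,200

Residents total: 14,834.
Pro-rata amounts: North Youth 1,325/14,834 × $3,676,000 = 328,347.04; Riverside Literacy 4,089/14,834 × $3,676,000 = 1,013,291.36; West Arts 3,142/14,834 × $3,676,000 = 778,616.15; Summit Housing 1,090/14,834 × $3,676,000 = 270,111.91; East Wellness 3,577/14,834 × $3,676,000 = 886,413.11; Pioneer Outreach 1,611/14,834 × $3,676,000 = 399,220.44.
After rounding ($100): North Youth $328,300; Riverside Literacy $1,013,300; West Arts $778,600; Summit Housing $270,100; East Wellness $886,400; Pioneer Outreach $399,200. Sum = $3,675,900.
Difference $3,676,000 − $3,675,900 = +$100 applied to largest allocation (Riverside Literacy): Riverside Literacy becomes $1,013,400.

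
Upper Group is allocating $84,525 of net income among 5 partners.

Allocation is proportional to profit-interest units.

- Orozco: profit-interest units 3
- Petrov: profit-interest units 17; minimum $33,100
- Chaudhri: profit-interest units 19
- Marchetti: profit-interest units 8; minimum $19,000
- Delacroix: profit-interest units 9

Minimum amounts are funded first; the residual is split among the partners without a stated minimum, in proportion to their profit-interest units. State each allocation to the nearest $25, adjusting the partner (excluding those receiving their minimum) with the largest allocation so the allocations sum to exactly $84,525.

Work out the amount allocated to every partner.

Guaranteed amounts: Petrov $33,100; Marchetti $19,000. Balance $32,425.
Balance split over remaining profit-interest units 31: Orozco 3,137.90 → $3,150; Chaudhri 19,873.39 → $19,875; Delacroix 9,413.71 → $9,425.
Rounding difference −$25 applied to Chaudhri → $19,850.

Orozco: $3,150; Petrov: $33,100; Chaudhri: $19,850; Marchetti: $19,000; Delacroix: $9,425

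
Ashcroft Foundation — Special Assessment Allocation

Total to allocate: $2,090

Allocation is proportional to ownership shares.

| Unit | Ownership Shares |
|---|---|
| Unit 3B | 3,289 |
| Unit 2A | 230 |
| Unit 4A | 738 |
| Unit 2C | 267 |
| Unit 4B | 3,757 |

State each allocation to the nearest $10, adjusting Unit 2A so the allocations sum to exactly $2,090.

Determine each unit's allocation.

Unit 3B: $830 | Unit 2A: $50 | Unit 4A: $190 | Unit 2C: $70 | Unit 4B: $950

Total ownership shares = 8,281.
Proportional shares: Unit 3B 3,289/8,281 × $2,090 = 830.09; Unit 2A 230/8,281 × $2,090 = 58.05; Unit 4A 738/8,281 × $2,090 = 186.26; Unit 2C 267/8,281 × $2,090 = 67.39; Unit 4B 3,757/8,281 × $2,090 = 948.21.
Rounded to nearest $10: Unit 3B $830; Unit 2A $60; Unit 4A $190; Unit 2C $70; Unit 4B $950. Sum = $2,100.
Difference $2,090 − $2,100 = −$10 applied to Unit 2A: Unit 2A becomes $50.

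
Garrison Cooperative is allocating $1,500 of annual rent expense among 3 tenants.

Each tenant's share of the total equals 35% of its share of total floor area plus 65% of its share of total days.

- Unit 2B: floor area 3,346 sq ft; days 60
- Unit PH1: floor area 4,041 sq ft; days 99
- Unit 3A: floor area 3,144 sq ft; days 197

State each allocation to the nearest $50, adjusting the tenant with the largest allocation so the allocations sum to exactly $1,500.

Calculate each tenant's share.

Floor area total 10,531; days total 356.
Composite weights (35% floor area + 65% days): Unit 2B 0.2208; Unit PH1 0.3151; Unit 3A 0.4642.
Raw shares: Unit 2B 331.13; Unit PH1 472.59; Unit 3A 696.27.
At nearest $50: Unit 2B $350; Unit PH1 $450; Unit 3A $700. Sum = $1,500.
Sum already equals the total — no adjustment.

Unit 2B: $350; Unit PH1: $450; Unit 3A: $700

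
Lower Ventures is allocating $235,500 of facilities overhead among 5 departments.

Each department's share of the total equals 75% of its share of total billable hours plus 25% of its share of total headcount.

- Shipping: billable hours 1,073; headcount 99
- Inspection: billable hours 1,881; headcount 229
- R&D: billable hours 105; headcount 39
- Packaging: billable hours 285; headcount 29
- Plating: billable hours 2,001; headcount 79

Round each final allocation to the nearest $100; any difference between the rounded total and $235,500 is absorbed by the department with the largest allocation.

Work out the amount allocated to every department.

Totals — billable hours 5,345, headcount 475.
Composite weights (75% billable hours + 25% headcount): Shipping 0.2027; Inspection 0.3845; R&D 0.0353; Packaging 0.0553; Plating 0.3224.
Raw shares: Shipping 47,727.97; Inspection 90,541.41; R&D 8,303.66; Packaging 13,012.27; Plating 75,914.69.
Rounded to nearest $100: Shipping $47,700; Inspection $90,500; R&D $8,300; Packaging $13,000; Plating $75,900. Sum = $235,400.
Difference $235,500 − $235,400 = +$100 applied to largest allocation (Inspection): Inspection becomes $90,600.

Shipping: $47,700 · Inspection: $90,600 · R&D: $8,300 · Packaging: $13,000 · Plating: $75,900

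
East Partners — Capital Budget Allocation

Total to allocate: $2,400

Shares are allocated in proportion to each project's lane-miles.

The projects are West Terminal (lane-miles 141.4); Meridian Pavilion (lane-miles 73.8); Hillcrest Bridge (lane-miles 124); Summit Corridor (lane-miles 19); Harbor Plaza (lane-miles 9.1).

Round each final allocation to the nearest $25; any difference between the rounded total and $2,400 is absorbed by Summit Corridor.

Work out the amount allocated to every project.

Lane-miles total: 367.3.
Pro-rata amounts: West Terminal 141.4/367.3 × $2,400 = 923.93; Meridian Pavilion 73.8/367.3 × $2,400 = 482.22; Hillcrest Bridge 124/367.3 × $2,400 = 810.24; Summit Corridor 19/367.3 × $2,400 = 124.15; Harbor Plaza 9.1/367.3 × $2,400 = 59.46.
At nearest $25: West Terminal $925; Meridian Pavilion $475; Hillcrest Bridge $800; Summit Corridor $125; Harbor Plaza $50. Sum = $2,375.
Difference $2,400 − $2,375 = +$25 applied to Summit Corridor: Summit Corridor becomes $150.

West Terminal: $925 | Meridian Pavilion: $475 | Hillcrest Bridge: $800 | Summit Corridor: $150 | Harbor Plaza: $50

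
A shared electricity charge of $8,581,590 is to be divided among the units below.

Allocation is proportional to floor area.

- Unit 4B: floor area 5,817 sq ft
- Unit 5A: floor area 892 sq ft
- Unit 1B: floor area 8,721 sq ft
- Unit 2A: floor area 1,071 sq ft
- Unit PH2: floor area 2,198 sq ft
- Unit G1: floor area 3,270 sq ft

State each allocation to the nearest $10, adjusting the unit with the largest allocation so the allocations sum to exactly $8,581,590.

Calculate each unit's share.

Combined floor area = 21,969.
Pro-rata amounts: Unit 4B 5,817/21,969 × $8,581,590 = 2,272,252.22; Unit 5A 892/21,969 × $8,581,590 = 348,435.44; Unit 1B 8,721/21,969 × $8,581,590 = 3,406,620.53; Unit 2A 1,071/21,969 × $8,581,590 = 418,356.91; Unit PH2 2,198/21,969 × $8,581,590 = 858,588.68; Unit G1 3,270/21,969 × $8,581,590 = 1,277,336.21.
After rounding ($10): Unit 4B $2,272,250; Unit 5A $348,440; Unit 1B $3,406,620; Unit 2A $418,360; Unit PH2 $858,590; Unit G1 $1,277,340. Sum = $8,581,600.
Difference $8,581,590 − $8,581,600 = −$10 applied to largest allocation (Unit 1B): Unit 1B becomes $3,406,610.

Unit 4B: $2,272,250 | Unit 5A: $348,440 | Unit 1B: $3,406,610 | Unit 2A: $418,360 | Unit PH2: $858,590 | Unit G1: $1,277,340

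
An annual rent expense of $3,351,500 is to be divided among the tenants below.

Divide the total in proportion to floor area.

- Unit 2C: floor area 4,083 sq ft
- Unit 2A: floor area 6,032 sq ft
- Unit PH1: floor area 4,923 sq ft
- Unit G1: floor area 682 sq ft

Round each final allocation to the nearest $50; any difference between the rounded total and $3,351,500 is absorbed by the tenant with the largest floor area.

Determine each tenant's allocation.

Unit 2C: $870,500 | Unit 2A: $1,286,000 | Unit PH1: $1,049,600 | Unit G1: $145,400

Floor area total: 4,083 + 6,032 + 4,923 + 682 = 15,720.
Raw shares: Unit 2C 870,494.56; Unit 2A 1,286,020.87; Unit PH1 1,049,582.35; Unit G1 145,402.23.
Rounded to nearest $50: Unit 2C $870,500; Unit 2A $1,286,000; Unit PH1 $1,049,600; Unit G1 $145,400. Sum = $3,351,500.
No rounding difference to absorb.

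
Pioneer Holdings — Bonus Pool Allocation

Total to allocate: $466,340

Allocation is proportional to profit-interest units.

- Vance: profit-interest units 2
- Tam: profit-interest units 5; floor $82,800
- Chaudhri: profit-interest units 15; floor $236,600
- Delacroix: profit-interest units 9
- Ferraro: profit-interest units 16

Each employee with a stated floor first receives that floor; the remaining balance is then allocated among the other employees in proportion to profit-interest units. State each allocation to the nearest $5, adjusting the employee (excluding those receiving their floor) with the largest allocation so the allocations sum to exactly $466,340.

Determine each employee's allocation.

Vance: $10,885 · Tam: $82,800 · Chaudhri: $236,600 · Delacroix: $48,980 · Ferraro: $87,075

Minimums first: Tam $82,800; Chaudhri $236,600. Balance $146,940.
Balance split over remaining profit-interest units 27: Vance 10,884.44 → $10,885; Delacroix 48,980.00 → $48,980; Ferraro 87,075.56 → $87,075.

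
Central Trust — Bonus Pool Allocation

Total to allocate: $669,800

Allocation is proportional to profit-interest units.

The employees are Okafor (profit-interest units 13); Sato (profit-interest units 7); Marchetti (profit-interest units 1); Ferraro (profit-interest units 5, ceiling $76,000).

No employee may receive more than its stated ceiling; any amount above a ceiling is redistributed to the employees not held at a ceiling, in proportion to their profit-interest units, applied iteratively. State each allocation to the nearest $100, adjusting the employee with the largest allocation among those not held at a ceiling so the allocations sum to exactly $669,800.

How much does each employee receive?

Okafor: $367,600 | Sato: $197,900 | Marchetti: $28,300 | Ferraro: $76,000

Profit-interest units total: 26.
Pro-rata shares before constraints: Okafor 334,900.00; Sato 180,330.77; Marchetti 25,761.54; Ferraro 128,807.69.
Held at cap: Ferraro ($76,000); remaining pool $593,800 reallocated over remaining profit-interest units 21.
Shares after redistribution: Okafor 367,590.48 → $367,600; Sato 197,933.33 → $197,900; Marchetti 28,276.19 → $28,300.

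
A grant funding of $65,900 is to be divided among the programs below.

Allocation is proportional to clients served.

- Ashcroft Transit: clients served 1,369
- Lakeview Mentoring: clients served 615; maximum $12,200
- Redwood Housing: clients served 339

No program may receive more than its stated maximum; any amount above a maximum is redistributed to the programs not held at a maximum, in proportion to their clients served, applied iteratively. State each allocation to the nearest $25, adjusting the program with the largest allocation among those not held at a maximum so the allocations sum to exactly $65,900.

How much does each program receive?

Ashcroft Transit: $43,050; Lakeview Mentoring: $12,200; Redwood Housing: $10,650

Total clients served = 2,323.
Pro-rata shares before constraints: Ashcroft Transit 38,836.46; Lakeview Mentoring 17,446.62; Redwood Housing 9,616.92.
Cap binds for Lakeview Mentoring ($12,200); balance $53,700 reallocated over remaining clients served 1,708.
Remaining shares: Ashcroft Transit 43,041.74 → $43,050; Redwood Housing 10,658.26 → $10,650.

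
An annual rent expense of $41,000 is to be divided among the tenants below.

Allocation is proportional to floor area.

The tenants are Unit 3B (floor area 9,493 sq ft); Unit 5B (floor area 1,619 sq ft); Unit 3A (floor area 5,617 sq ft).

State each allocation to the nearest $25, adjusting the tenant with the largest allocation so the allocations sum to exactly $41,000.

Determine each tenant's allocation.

Total floor area = 16,729.
Unrounded shares: Unit 3B 9,493/16,729 × $41,000 = 23,265.77; Unit 5B 1,619/16,729 × $41,000 = 3,967.90; Unit 3A 5,617/16,729 × $41,000 = 13,766.33.
Rounded to nearest $25: Unit 3B $23,275; Unit 5B $3,975; Unit 3A $13,775. Sum = $41,025.
Difference $41,000 − $41,025 = −$25 applied to largest allocation (Unit 3B): Unit 3B becomes $23,250.

Unit 3B: $23,250 | Unit 5B: $3,975 | Unit 3A: $13,775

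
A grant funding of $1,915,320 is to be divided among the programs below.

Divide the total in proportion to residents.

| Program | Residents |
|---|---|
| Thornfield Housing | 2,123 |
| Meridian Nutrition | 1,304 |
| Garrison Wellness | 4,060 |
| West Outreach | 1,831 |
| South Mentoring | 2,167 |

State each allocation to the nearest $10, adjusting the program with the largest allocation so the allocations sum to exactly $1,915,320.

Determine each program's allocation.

Sum of residents: 11,485.
Pro-rata amounts: Thornfield Housing 2,123/11,485 × $1,915,320 = 354,046.53; Meridian Nutrition 1,304/11,485 × $1,915,320 = 217,464.28; Garrison Wellness 4,060/11,485 × $1,915,320 = 677,074.38; West Outreach 1,831/11,485 × $1,915,320 = 305,350.54; South Mentoring 2,167/11,485 × $1,915,320 = 361,384.28.
Rounded to nearest $10: Thornfield Housing $354,050; Meridian Nutrition $217,460; Garrison Wellness $677,070; West Outreach $305,350; South Mentoring $361,380. Sum = $1,915,310.
Difference $1,915,320 − $1,915,310 = +$10 applied to largest allocation (Garrison Wellness): Garrison Wellness becomes $677,080.

Thornfield Housing: $354,050; Meridian Nutrition: $217,460; Garrison Wellness: $677,080; West Outreach: $305,350; South Mentoring: $361,380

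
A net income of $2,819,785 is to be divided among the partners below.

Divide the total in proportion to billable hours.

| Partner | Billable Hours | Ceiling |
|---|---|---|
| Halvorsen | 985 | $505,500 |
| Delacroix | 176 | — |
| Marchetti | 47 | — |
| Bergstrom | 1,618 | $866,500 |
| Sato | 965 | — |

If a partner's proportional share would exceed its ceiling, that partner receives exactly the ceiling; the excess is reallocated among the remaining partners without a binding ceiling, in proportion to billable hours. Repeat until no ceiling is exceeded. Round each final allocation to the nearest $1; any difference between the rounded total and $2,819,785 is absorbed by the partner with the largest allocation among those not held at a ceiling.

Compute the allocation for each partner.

Combined billable hours = 3,791.
Pro-rata shares before constraints: Halvorsen 732,653.19; Delacroix 130,910.62; Marchetti 34,959.09; Bergstrom 1,203,485.13; Sato 717,776.98.
Cap binds for Halvorsen ($505,500), Bergstrom ($866,500); remaining pool $1,447,785 reallocated over remaining billable hours 1,188.
Redistributed shares: Delacroix 214,486.67 → $214,487; Marchetti 57,277.69 → $57,278; Sato 1,176,020.64 → $1,176,021.
Rounding difference −$1 applied to Sato → $1,176,020.

Halvorsen: $505,500 | Delacroix: $214,487 | Marchetti: $57,278 | Bergstrom: $866,500 | Sato: $1,176,020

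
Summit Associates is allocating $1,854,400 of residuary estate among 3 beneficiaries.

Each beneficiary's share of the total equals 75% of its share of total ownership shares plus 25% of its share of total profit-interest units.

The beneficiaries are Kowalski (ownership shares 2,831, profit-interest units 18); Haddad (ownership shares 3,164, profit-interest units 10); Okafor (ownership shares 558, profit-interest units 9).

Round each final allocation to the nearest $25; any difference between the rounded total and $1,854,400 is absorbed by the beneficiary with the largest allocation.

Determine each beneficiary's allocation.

Totals — ownership shares 6,553, profit-interest units 37.
Composite weights (75% ownership shares + 25% profit-interest units): Kowalski 0.4456; Haddad 0.4297; Okafor 0.1247.
Pro-rata amounts: Kowalski 826,382.81; Haddad 796,820.45; Okafor 231,196.75.
After rounding ($25): Kowalski $826,375; Haddad $796,825; Okafor $231,200. Sum = $1,854,400.
No rounding difference to absorb.

Kowalski: $826,375 · Haddad: $796,825 · Okafor: $231,200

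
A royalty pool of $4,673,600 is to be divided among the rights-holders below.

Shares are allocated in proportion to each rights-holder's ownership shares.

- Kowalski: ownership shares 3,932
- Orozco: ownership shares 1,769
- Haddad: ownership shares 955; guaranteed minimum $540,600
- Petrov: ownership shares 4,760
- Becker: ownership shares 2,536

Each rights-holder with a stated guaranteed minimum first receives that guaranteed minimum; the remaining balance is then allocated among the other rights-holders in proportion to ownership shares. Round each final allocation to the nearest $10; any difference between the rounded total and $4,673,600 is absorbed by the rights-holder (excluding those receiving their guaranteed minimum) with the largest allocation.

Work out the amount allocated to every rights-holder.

Guaranteed amounts: Haddad $540,600. Remaining pool $4,133,000.
Remaining pool split over remaining ownership shares 12,997: Kowalski 1,250,362.08 → $1,250,360; Orozco 562,535.74 → $562,540; Petrov 1,513,663.15 → $1,513,660; Becker 806,439.02 → $806,440.

Kowalski: $1,250,360; Orozco: $562,540; Haddad: $540,600; Petrov: $1,513,660; Becker: $806,440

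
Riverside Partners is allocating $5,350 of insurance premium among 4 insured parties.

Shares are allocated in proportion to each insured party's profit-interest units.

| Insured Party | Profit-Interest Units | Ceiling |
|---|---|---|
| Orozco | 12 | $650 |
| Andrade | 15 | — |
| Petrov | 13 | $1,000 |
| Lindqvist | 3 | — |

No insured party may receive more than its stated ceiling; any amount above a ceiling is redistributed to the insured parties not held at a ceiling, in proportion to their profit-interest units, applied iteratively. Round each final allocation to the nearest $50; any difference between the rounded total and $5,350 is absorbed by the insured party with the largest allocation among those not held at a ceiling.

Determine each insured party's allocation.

Total profit-interest units = 43.
Pro-rata shares before constraints: Orozco 1,493.02; Andrade 1,866.28; Petrov 1,617.44; Lindqvist 373.26.
Cap binds for Orozco ($650), Petrov ($1,000); balance $3,700 reallocated over remaining profit-interest units 18.
Shares after redistribution: Andrade 3,083.33 → $3,100; Lindqvist 616.67 → $600.

Orozco: $650 · Andrade: $3,100 · Petrov: $1,000 · Lindqvist: $600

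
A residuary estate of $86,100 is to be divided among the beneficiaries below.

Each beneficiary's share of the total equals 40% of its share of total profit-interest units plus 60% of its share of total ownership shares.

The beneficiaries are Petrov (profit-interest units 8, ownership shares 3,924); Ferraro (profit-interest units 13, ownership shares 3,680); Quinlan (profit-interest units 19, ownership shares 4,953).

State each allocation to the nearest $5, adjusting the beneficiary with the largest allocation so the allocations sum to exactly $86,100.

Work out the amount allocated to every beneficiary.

Totals — profit-interest units 40, ownership shares 12,557.
Composite weights (40% profit-interest units + 60% ownership shares): Petrov 0.2675; Ferraro 0.3058; Quinlan 0.4267.
Raw shares: Petrov 23,031.49; Ferraro 26,332.67; Quinlan 36,735.84.
At nearest $5: Petrov $23,030; Ferraro $26,335; Quinlan $36,735. Sum = $86,100.
Rounded total matches; no reconciliation needed.

Petrov: $23,030 | Ferraro: $26,335 | Quinlan: $36,735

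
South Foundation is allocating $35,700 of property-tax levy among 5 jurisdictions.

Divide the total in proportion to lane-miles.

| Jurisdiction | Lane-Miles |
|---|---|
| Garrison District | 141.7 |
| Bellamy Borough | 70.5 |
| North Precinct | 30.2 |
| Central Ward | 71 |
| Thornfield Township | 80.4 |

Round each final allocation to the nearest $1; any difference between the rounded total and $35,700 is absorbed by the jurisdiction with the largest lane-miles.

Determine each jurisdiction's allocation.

Garrison District: $12,845 | Bellamy Borough: $6,391 | North Precinct: $2,738 | Central Ward: $6,437 | Thornfield Township: $7,289

Total lane-miles = 393.8.
Unrounded shares: Garrison District 141.7/393.8 × $35,700 = 12,845.84; Bellamy Borough 70.5/393.8 × $35,700 = 6,391.19; North Precinct 30.2/393.8 × $35,700 = 2,737.79; Central Ward 71/393.8 × $35,700 = 6,436.52; Thornfield Township 80.4/393.8 × $35,700 = 7,288.67.
After rounding ($1): Garrison District $12,846; Bellamy Borough $6,391; North Precinct $2,738; Central Ward $6,437; Thornfield Township $7,289. Sum = $35,701.
Difference $35,700 − $35,701 = −$1 applied to largest lane-miles (Garrison District): Garrison District becomes $12,845.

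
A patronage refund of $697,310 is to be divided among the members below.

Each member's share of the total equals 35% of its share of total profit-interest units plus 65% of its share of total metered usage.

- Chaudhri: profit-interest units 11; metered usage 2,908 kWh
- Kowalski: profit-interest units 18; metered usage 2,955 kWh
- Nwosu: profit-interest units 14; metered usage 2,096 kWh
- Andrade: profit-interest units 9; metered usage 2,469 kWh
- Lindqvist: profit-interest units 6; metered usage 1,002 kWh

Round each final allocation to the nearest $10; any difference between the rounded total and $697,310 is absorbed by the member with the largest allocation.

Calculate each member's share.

Chaudhri: $161,600; Kowalski: $192,920; Nwosu: $142,030; Andrade: $135,780; Lindqvist: $64,980

Totals — profit-interest units 58, metered usage 11,430.
Combined weights (35% profit-interest units + 65% metered usage): Chaudhri 0.2318; Kowalski 0.2767; Nwosu 0.2037; Andrade 0.1947; Lindqvist 0.0932.
Unrounded shares: Chaudhri 161,602.39; Kowalski 192,921.49; Nwosu 142,026.61; Andrade 135,778.23; Lindqvist 64,981.29.
Rounded to nearest $10: Chaudhri $161,600; Kowalski $192,920; Nwosu $142,030; Andrade $135,780; Lindqvist $64,980. Sum = $697,310.
Rounded total matches; no reconciliation needed.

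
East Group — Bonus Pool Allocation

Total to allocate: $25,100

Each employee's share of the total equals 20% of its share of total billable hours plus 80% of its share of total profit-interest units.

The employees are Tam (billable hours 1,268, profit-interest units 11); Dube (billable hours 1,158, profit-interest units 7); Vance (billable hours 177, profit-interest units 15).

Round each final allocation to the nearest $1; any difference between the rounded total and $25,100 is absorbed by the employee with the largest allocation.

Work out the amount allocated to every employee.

Tam: $9,139; Dube: $6,493; Vance: $9,468

Totals — billable hours 2,603, profit-interest units 33.
Composite weights (20% billable hours + 80% profit-interest units): Tam 0.3641; Dube 0.2587; Vance 0.3772.
Pro-rata amounts: Tam 9,138.73; Dube 6,492.65; Vance 9,468.63.
After rounding ($1): Tam $9,139; Dube $6,493; Vance $9,469. Sum = $25,101.
Difference $25,100 − $25,101 = −$1 applied to largest allocation (Vance): Vance becomes $9,468.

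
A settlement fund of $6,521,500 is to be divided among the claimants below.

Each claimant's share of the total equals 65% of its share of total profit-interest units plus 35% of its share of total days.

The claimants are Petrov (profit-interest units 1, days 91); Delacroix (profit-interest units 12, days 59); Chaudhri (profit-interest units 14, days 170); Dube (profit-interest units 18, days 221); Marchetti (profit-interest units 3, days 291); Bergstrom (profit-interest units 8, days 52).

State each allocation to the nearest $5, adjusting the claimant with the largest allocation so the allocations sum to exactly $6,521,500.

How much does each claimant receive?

Totals — profit-interest units 56, days 884.
Composite weights (65% profit-interest units + 35% days): Petrov 0.0476; Delacroix 0.1626; Chaudhri 0.2298; Dube 0.2964; Marchetti 0.1500; Bergstrom 0.1134.
Raw shares: Petrov 310,661.79; Delacroix 1,060,692.26; Chaudhri 1,498,690.87; Dube 1,933,158.93; Marchetti 978,462.13; Bergstrom 739,834.03.
After rounding ($5): Petrov $310,660; Delacroix $1,060,690; Chaudhri $1,498,690; Dube $1,933,160; Marchetti $978,460; Bergstrom $739,835. Sum = $6,521,495.
Difference $6,521,500 − $6,521,495 = +$5 applied to largest allocation (Dube): Dube becomes $1,933,165.

Petrov: $310,660; Delacroix: $1,060,690; Chaudhri: $1,498,690; Dube: $1,933,165; Marchetti: $978,460; Bergstrom: $739,835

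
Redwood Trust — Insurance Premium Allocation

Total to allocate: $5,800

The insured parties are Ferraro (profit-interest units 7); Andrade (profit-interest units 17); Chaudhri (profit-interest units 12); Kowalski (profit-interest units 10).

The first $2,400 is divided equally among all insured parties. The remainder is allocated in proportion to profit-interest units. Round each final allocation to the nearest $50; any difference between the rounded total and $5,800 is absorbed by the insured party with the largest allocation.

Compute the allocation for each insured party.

Ferraro: $1,100; Andrade: $1,850; Chaudhri: $1,500; Kowalski: $1,350

Equal tier: $2,400 ÷ 4 = $600 apiece.
Remainder $3,400 by profit-interest units (total 46): Ferraro 517.39 → $500; Andrade 1,256.52 → $1,250; Chaudhri 886.96 → $900; Kowalski 739.13 → $750.
Totals: Ferraro $600 + $500 = $1,100; Andrade $600 + $1,250 = $1,850; Chaudhri $600 + $900 = $1,500; Kowalski $600 + $750 = $1,350.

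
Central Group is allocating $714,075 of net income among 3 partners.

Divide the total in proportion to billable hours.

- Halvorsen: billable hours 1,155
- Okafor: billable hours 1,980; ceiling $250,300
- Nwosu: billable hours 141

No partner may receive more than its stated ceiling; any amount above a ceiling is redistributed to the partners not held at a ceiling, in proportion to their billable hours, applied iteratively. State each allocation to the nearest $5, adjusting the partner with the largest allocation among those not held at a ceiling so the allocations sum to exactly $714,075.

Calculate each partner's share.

Halvorsen: $413,320; Okafor: $250,300; Nwosu: $50,455

Combined billable hours = 3,276.
Unconstrained shares: Halvorsen 251,757.21; Okafor 431,583.79; Nwosu 30,734.00.
Held at cap: Okafor ($250,300); remaining pool $463,775 reallocated over remaining billable hours 1,296.
Redistributed shares: Halvorsen 413,318.00 → $413,320; Nwosu 50,457.00 → $50,455.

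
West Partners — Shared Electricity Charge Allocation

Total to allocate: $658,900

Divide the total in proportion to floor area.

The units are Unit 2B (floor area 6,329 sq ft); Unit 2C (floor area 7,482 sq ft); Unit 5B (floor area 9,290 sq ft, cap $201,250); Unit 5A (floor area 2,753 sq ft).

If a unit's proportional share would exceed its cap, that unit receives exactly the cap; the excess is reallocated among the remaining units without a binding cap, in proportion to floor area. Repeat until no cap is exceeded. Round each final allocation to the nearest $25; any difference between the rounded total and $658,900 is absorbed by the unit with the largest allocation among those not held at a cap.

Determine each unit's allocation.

Combined floor area = 25,854.
Unconstrained shares: Unit 2B 161,297.21; Unit 2C 190,681.90; Unit 5B 236,759.53; Unit 5A 70,161.36.
Held at cap: Unit 5B ($201,250); remaining pool $457,650 reallocated over remaining floor area 16,564.
Shares after redistribution: Unit 2B 174,865.18 → $174,875; Unit 2C 206,721.64 → $206,725; Unit 5A 76,063.18 → $76,075.
Rounding difference −$25 applied to Unit 2C → $206,700.

Unit 2B: $174,875 · Unit 2C: $206,700 · Unit 5B: $201,250 · Unit 5A: $76,075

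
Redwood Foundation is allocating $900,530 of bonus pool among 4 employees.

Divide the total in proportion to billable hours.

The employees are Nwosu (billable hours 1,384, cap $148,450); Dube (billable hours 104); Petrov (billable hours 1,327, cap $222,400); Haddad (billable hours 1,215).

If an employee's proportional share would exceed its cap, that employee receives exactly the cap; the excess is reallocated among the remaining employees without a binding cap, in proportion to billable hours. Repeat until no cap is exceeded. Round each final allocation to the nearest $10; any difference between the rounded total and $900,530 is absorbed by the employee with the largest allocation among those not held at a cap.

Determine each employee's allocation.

Billable hours total: 4,030.
Unconstrained shares: Nwosu 309,263.90; Dube 23,239.48; Petrov 296,526.88; Haddad 271,499.74.
Cap binds for Nwosu ($148,450), Petrov ($222,400); remaining pool $529,680 reallocated over remaining billable hours 1,319.
Redistributed shares: Dube 41,764.00 → $41,760; Haddad 487,916.00 → $487,920.

Nwosu: $148,450 | Dube: $41,760 | Petrov: $222,400 | Haddad: $487,920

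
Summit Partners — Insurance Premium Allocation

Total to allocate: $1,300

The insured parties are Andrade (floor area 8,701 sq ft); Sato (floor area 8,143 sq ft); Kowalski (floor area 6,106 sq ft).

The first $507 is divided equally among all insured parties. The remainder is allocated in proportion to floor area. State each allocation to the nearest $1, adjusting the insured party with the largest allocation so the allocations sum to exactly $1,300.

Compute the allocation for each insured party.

First tranche $507 split equally: $169 each.
Remainder $793 by floor area (total 22,950): Andrade 300.65 → $301; Sato 281.37 → $281; Kowalski 210.98 → $211.
Totals: Andrade $169 + $301 = $470; Sato $169 + $281 = $450; Kowalski $169 + $211 = $380.

Andrade: $470 · Sato: $450 · Kowalski: $380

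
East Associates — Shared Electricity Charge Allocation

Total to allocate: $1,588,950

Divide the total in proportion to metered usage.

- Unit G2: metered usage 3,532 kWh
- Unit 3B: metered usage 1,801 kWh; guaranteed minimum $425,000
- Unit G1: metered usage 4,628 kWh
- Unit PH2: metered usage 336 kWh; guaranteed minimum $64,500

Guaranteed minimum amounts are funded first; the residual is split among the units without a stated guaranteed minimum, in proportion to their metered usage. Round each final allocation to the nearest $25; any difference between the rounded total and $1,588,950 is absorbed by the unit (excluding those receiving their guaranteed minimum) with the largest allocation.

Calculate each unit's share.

Fund the minimums — Unit 3B $425,000; Unit PH2 $64,500. Remaining pool $1,099,450.
Remaining pool split over remaining metered usage 8,160: Unit G2 475,889.39 → $475,900; Unit G1 623,560.61 → $623,550.

Unit G2: $475,900 | Unit 3B: $425,000 | Unit G1: $623,550 | Unit PH2: $64,500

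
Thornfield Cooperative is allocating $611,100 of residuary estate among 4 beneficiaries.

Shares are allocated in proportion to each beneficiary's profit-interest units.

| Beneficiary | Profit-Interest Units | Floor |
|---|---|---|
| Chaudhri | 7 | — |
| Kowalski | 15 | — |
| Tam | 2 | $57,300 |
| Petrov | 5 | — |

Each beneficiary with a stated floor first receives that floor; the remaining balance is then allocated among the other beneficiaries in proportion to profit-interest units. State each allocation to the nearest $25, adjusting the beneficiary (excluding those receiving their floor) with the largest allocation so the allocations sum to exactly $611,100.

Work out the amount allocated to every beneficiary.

Chaudhri: $143,575 · Kowalski: $307,675 · Tam: $57,300 · Petrov: $102,550

Minimums first: Tam $57,300. Balance $553,800.
Balance split over remaining profit-interest units 27: Chaudhri 143,577.78 → $143,575; Kowalski 307,666.67 → $307,675; Petrov 102,555.56 → $102,550.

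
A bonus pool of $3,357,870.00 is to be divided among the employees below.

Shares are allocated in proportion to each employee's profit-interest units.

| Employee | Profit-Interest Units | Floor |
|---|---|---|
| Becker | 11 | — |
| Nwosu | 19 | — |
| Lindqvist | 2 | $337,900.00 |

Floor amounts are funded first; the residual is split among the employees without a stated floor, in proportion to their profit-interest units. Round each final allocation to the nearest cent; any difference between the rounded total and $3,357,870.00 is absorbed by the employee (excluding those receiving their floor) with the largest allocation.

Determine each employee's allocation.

Fund the minimums — Lindqvist $337,900.00. Remaining pool $3,019,970.00.
Remaining pool split over remaining profit-interest units 30: Becker 1,107,322.3333 → $1,107,322.33; Nwosu 1,912,647.6667 → $1,912,647.67.

Becker: $1,107,322.33 · Nwosu: $1,912,647.67 · Lindqvist: $337,900.00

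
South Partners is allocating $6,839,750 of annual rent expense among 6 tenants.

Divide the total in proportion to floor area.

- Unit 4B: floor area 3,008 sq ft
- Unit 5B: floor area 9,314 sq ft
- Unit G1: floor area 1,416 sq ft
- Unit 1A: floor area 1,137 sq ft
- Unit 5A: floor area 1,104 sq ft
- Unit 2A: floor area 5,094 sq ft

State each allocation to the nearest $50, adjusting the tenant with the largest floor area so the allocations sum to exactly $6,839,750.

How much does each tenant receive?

Total floor area = 21,073.
Pro-rata amounts: Unit 4B 3,008/21,073 × $6,839,750 = 976,318.89; Unit 5B 9,314/21,073 × $6,839,750 = 3,023,083.16; Unit G1 1,416/21,073 × $6,839,750 = 459,596.92; Unit 1A 1,137/21,073 × $6,839,750 = 369,040.75; Unit 5A 1,104/21,073 × $6,839,750 = 358,329.81; Unit 2A 5,094/21,073 × $6,839,750 = 1,653,380.46.
At nearest $50: Unit 4B $976,300; Unit 5B $3,023,100; Unit G1 $459,600; Unit 1A $369,050; Unit 5A $358,350; Unit 2A $1,653,400. Sum = $6,839,800.
Difference $6,839,750 − $6,839,800 = −$50 applied to largest floor area (Unit 5B): Unit 5B becomes $3,023,050.

Unit 4B: $976,300; Unit 5B: $3,023,050; Unit G1: $459,600; Unit 1A: $369,050; Unit 5A: $358,350; Unit 2A: $1,653,400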